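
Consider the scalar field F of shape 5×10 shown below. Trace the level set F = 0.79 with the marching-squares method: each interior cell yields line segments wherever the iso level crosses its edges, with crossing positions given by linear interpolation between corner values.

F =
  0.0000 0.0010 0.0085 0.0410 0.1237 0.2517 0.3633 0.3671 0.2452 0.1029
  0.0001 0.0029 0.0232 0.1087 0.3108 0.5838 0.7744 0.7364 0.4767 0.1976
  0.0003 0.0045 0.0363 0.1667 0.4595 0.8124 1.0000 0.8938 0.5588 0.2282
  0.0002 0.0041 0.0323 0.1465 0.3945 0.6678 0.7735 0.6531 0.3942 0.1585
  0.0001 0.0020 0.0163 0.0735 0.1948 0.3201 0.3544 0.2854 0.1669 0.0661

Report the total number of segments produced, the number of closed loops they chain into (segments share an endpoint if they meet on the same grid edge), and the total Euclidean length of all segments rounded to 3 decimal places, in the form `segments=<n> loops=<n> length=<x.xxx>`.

cell (1,4): code 0100 → (1.902,5.000)–(2.000,4.937)
cell (1,5): code 1100 → (1.069,6.000)–(1.902,5.000)
cell (1,6): code 1100 → (1.341,7.000)–(1.069,6.000)
cell (1,7): code 1000 → (2.000,7.310)–(1.341,7.000)
cell (2,4): code 0010 → (2.000,4.937)–(2.155,5.000)
cell (2,5): code 0011 → (2.155,5.000)–(2.927,6.000)
cell (2,6): code 0011 → (2.927,6.000)–(2.431,7.000)
cell (2,7): code 0001 → (2.431,7.000)–(2.000,7.310)
total: 8 segments, chained into 1 closed loop(s), length Σ = 6.261066

segments=8 loops=1 length=6.261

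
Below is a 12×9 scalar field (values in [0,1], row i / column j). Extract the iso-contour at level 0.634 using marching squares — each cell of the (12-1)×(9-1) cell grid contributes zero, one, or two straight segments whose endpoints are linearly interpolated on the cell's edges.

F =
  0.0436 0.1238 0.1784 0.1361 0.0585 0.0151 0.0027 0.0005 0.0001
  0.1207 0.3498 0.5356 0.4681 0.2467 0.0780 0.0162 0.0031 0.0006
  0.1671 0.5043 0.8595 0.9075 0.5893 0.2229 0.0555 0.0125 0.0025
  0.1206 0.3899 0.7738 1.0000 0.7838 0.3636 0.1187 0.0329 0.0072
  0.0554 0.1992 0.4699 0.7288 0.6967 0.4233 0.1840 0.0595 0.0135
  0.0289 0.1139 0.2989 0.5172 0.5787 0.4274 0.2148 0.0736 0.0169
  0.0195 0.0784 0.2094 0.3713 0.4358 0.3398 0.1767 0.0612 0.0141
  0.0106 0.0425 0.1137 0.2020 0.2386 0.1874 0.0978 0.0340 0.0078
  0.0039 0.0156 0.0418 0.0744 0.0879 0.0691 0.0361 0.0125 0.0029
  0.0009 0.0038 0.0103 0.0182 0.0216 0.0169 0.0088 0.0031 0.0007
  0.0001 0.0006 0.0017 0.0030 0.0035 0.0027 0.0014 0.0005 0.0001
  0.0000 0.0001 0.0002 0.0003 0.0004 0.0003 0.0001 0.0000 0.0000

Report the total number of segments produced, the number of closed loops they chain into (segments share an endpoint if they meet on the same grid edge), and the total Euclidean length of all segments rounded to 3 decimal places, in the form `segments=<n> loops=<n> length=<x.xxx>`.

cell (1,1): code 0100 → (1.304,2.000)–(2.000,1.365)
cell (1,2): code 1100 → (1.378,3.000)–(1.304,2.000)
cell (1,3): code 1000 → (2.000,3.860)–(1.378,3.000)
cell (2,1): code 0110 → (2.000,1.365)–(3.000,1.636)
cell (2,3): code 1101 → (2.230,4.000)–(2.000,3.860)
cell (2,4): code 1000 → (3.000,4.356)–(2.230,4.000)
cell (3,1): code 0010 → (3.000,1.636)–(3.460,2.000)
cell (3,2): code 0111 → (3.460,2.000)–(4.000,2.634)
cell (3,4): code 1001 → (4.000,4.229)–(3.000,4.356)
cell (4,2): code 0010 → (4.000,2.634)–(4.448,3.000)
cell (4,3): code 0011 → (4.448,3.000)–(4.531,4.000)
cell (4,4): code 0001 → (4.531,4.000)–(4.000,4.229)
total: 12 segments, chained into 1 closed loop(s), length Σ = 9.748414

segments=12 loops=1 length=9.748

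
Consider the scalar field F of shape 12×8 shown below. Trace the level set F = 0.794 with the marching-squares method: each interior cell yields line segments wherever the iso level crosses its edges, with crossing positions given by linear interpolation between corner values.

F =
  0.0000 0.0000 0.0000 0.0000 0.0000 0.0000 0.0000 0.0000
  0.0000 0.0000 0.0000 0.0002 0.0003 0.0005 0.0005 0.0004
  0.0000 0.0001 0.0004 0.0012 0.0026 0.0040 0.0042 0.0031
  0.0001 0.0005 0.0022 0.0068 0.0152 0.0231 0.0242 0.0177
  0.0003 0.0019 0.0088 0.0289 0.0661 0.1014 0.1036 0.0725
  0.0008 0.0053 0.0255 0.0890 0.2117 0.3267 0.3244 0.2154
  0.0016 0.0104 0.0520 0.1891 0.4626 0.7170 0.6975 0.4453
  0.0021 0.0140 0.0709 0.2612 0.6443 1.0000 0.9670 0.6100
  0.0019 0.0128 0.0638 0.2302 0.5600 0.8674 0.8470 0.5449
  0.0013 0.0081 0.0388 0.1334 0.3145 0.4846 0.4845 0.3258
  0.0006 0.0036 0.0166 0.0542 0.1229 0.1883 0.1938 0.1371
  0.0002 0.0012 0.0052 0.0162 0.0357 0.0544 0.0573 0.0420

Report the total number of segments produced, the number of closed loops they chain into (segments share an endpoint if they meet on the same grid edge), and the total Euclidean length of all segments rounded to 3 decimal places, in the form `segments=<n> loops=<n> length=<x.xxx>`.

segments=8 loops=1 length=6.377

cell (6,4): code 0100 → (6.272,5.000)–(7.000,4.421)
cell (6,5): code 1100 → (6.358,6.000)–(6.272,5.000)
cell (6,6): code 1000 → (7.000,6.485)–(6.358,6.000)
cell (7,4): code 0110 → (7.000,4.421)–(8.000,4.761)
cell (7,6): code 1001 → (8.000,6.175)–(7.000,6.485)
cell (8,4): code 0010 → (8.000,4.761)–(8.192,5.000)
cell (8,5): code 0011 → (8.192,5.000)–(8.146,6.000)
cell (8,6): code 0001 → (8.146,6.000)–(8.000,6.175)
total: 8 segments, chained into 1 closed loop(s), length Σ = 6.376871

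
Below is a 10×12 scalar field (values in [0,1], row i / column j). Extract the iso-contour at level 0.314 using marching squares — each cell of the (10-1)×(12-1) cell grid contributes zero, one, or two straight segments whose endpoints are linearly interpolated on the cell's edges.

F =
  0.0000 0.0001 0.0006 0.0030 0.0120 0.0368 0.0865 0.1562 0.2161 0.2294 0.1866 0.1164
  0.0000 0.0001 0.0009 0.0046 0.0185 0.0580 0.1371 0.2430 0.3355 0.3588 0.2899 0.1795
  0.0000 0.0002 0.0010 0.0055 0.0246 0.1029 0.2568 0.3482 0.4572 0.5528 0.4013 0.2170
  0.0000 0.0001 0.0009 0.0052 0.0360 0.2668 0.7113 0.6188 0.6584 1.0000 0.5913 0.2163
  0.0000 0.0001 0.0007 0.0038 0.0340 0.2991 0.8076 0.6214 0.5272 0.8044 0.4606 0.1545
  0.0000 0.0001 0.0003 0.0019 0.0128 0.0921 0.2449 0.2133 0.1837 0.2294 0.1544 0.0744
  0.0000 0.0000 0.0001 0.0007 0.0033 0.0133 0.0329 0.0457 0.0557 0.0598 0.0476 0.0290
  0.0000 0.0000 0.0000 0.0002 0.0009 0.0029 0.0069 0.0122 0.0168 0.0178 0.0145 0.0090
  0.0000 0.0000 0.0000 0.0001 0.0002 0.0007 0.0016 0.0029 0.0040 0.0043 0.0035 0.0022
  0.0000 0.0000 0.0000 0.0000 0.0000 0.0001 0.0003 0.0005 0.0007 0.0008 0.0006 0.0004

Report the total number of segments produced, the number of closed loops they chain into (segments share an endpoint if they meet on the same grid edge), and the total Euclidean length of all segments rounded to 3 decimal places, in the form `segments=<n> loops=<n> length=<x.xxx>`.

segments=18 loops=1 length=15.945

cell (0,7): code 0100 → (0.820,8.000)–(1.000,7.768)
cell (0,8): code 1100 → (0.654,9.000)–(0.820,8.000)
cell (0,9): code 1000 → (1.000,9.650)–(0.654,9.000)
cell (1,6): code 0100 → (1.675,7.000)–(2.000,6.626)
cell (1,7): code 1110 → (1.000,7.768)–(1.675,7.000)
cell (1,9): code 1101 → (1.216,10.000)–(1.000,9.650)
cell (1,10): code 1000 → (2.000,10.474)–(1.216,10.000)
cell (2,5): code 0100 → (2.126,6.000)–(3.000,5.106)
cell (2,6): code 1110 → (2.000,6.626)–(2.126,6.000)
cell (2,10): code 1001 → (3.000,10.739)–(2.000,10.474)
cell (3,5): code 0110 → (3.000,5.106)–(4.000,5.029)
cell (3,10): code 1001 → (4.000,10.479)–(3.000,10.739)
cell (4,5): code 0010 → (4.000,5.029)–(4.877,6.000)
cell (4,6): code 0011 → (4.877,6.000)–(4.753,7.000)
cell (4,7): code 0011 → (4.753,7.000)–(4.621,8.000)
cell (4,8): code 0011 → (4.621,8.000)–(4.853,9.000)
cell (4,9): code 0011 → (4.853,9.000)–(4.479,10.000)
cell (4,10): code 0001 → (4.479,10.000)–(4.000,10.479)
total: 18 segments, chained into 1 closed loop(s), length Σ = 15.944951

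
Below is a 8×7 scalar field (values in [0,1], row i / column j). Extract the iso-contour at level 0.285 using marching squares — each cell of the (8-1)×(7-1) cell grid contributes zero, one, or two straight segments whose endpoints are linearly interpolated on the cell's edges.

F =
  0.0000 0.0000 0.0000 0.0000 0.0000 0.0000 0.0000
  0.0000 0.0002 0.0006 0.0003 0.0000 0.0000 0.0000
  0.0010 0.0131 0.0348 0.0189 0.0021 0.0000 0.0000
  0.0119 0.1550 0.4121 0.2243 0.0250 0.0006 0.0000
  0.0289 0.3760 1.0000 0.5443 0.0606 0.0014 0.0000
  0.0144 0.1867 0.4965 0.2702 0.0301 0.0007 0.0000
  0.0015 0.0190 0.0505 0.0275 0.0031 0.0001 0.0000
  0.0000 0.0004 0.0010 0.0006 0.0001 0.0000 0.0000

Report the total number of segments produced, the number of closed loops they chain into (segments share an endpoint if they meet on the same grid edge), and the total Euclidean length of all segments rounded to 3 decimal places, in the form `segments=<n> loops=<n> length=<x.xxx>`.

segments=12 loops=1 length=8.172

cell (2,1): code 0100 → (2.663,2.000)–(3.000,1.506)
cell (2,2): code 1000 → (3.000,2.677)–(2.663,2.000)
cell (3,0): code 0100 → (3.588,1.000)–(4.000,0.738)
cell (3,1): code 1110 → (3.000,1.506)–(3.588,1.000)
cell (3,2): code 1101 → (3.190,3.000)–(3.000,2.677)
cell (3,3): code 1000 → (4.000,3.536)–(3.190,3.000)
cell (4,0): code 0010 → (4.000,0.738)–(4.481,1.000)
cell (4,1): code 0111 → (4.481,1.000)–(5.000,1.317)
cell (4,2): code 1011 → (5.000,2.935)–(4.946,3.000)
cell (4,3): code 0001 → (4.946,3.000)–(4.000,3.536)
cell (5,1): code 0010 → (5.000,1.317)–(5.474,2.000)
cell (5,2): code 0001 → (5.474,2.000)–(5.000,2.935)
total: 12 segments, chained into 1 closed loop(s), length Σ = 8.171921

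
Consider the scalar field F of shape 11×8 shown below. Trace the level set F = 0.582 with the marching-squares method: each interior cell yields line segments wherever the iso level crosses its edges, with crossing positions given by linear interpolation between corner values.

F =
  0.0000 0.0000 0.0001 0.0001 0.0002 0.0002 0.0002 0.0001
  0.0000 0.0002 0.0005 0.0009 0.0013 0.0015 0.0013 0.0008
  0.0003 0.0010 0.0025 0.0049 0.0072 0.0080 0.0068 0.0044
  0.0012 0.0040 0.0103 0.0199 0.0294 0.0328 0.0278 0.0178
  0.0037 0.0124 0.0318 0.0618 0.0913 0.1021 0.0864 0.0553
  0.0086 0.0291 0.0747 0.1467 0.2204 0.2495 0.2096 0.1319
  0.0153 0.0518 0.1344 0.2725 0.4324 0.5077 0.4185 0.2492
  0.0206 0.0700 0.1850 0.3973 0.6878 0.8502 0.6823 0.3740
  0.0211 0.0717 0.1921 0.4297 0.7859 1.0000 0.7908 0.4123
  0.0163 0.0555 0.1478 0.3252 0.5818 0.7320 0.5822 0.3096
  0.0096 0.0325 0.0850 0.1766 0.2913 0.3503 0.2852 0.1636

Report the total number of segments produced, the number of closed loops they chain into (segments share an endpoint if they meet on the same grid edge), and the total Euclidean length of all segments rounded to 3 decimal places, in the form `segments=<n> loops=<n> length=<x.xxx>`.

cell (6,3): code 0100 → (6.586,4.000)–(7.000,3.636)
cell (6,4): code 1100 → (6.217,5.000)–(6.586,4.000)
cell (6,5): code 1100 → (6.620,6.000)–(6.217,5.000)
cell (6,6): code 1000 → (7.000,6.325)–(6.620,6.000)
cell (7,3): code 0110 → (7.000,3.636)–(8.000,3.428)
cell (7,6): code 1001 → (8.000,6.552)–(7.000,6.325)
cell (8,3): code 0010 → (8.000,3.428)–(8.999,4.000)
cell (8,4): code 0111 → (8.999,4.000)–(9.000,4.001)
cell (8,6): code 1001 → (9.000,6.001)–(8.000,6.552)
cell (9,4): code 0010 → (9.000,4.001)–(9.393,5.000)
cell (9,5): code 0011 → (9.393,5.000)–(9.001,6.000)
cell (9,6): code 0001 → (9.001,6.000)–(9.000,6.001)
total: 12 segments, chained into 1 closed loop(s), length Σ = 9.685834

segments=12 loops=1 length=9.686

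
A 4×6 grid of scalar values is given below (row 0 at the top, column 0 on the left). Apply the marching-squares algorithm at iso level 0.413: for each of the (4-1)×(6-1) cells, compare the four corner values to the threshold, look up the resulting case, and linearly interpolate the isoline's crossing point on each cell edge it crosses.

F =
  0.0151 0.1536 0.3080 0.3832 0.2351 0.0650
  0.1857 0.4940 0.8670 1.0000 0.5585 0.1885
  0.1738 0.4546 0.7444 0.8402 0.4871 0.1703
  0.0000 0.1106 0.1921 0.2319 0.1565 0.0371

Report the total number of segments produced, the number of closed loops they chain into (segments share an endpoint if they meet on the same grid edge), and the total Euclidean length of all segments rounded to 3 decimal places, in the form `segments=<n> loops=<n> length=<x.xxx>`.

cell (0,0): code 0100 → (0.762,1.000)–(1.000,0.737)
cell (0,1): code 1100 → (0.188,2.000)–(0.762,1.000)
cell (0,2): code 1100 → (0.048,3.000)–(0.188,2.000)
cell (0,3): code 1100 → (0.550,4.000)–(0.048,3.000)
cell (0,4): code 1000 → (1.000,4.393)–(0.550,4.000)
cell (1,0): code 0110 → (1.000,0.737)–(2.000,0.852)
cell (1,4): code 1001 → (2.000,4.234)–(1.000,4.393)
cell (2,0): code 0010 → (2.000,0.852)–(2.121,1.000)
cell (2,1): code 0011 → (2.121,1.000)–(2.600,2.000)
cell (2,2): code 0011 → (2.600,2.000)–(2.702,3.000)
cell (2,3): code 0011 → (2.702,3.000)–(2.224,4.000)
cell (2,4): code 0001 → (2.224,4.000)–(2.000,4.234)
total: 12 segments, chained into 1 closed loop(s), length Σ = 9.990512

segments=12 loops=1 length=9.991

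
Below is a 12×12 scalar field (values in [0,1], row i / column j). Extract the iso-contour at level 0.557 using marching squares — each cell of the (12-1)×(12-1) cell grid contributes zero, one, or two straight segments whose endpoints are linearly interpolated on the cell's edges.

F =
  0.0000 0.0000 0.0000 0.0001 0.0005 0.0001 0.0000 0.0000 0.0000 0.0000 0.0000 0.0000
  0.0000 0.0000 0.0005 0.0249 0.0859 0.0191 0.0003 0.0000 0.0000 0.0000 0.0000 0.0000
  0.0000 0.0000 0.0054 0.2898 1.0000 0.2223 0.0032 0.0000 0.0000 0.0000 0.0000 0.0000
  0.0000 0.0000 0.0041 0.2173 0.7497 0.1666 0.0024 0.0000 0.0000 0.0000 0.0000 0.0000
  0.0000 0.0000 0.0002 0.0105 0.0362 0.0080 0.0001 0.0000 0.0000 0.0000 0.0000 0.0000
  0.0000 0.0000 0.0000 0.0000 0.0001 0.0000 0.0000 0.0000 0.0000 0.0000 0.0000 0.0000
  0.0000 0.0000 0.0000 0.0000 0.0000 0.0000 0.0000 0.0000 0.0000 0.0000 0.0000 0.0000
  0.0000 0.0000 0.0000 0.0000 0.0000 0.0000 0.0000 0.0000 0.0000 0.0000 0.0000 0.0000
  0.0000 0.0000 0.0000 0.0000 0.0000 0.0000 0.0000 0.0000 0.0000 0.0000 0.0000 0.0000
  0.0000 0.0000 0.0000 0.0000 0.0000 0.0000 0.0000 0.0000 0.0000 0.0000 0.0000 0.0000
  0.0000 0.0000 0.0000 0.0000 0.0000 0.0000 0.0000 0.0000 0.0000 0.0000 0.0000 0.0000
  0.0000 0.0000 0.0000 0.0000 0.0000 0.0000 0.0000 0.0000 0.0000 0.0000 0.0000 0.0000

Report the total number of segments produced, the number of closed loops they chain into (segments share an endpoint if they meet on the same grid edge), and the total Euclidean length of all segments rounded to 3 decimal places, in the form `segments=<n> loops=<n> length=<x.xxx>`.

cell (1,3): code 0100 → (1.515,4.000)–(2.000,3.376)
cell (1,4): code 1000 → (2.000,4.570)–(1.515,4.000)
cell (2,3): code 0110 → (2.000,3.376)–(3.000,3.638)
cell (2,4): code 1001 → (3.000,4.330)–(2.000,4.570)
cell (3,3): code 0010 → (3.000,3.638)–(3.270,4.000)
cell (3,4): code 0001 → (3.270,4.000)–(3.000,4.330)
total: 6 segments, chained into 1 closed loop(s), length Σ = 4.478106

segments=6 loops=1 length=4.478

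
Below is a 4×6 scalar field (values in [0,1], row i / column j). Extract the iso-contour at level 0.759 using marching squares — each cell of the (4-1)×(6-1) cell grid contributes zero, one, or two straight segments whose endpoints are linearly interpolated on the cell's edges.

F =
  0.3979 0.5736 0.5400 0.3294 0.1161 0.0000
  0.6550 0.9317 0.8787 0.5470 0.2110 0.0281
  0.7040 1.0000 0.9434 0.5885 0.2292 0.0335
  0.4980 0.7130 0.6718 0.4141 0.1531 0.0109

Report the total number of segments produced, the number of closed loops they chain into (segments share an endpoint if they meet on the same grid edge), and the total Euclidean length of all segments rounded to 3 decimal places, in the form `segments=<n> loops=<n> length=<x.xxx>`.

segments=8 loops=1 length=7.370

cell (0,0): code 0100 → (0.518,1.000)–(1.000,0.376)
cell (0,1): code 1100 → (0.647,2.000)–(0.518,1.000)
cell (0,2): code 1000 → (1.000,2.361)–(0.647,2.000)
cell (1,0): code 0110 → (1.000,0.376)–(2.000,0.186)
cell (1,2): code 1001 → (2.000,2.520)–(1.000,2.361)
cell (2,0): code 0010 → (2.000,0.186)–(2.840,1.000)
cell (2,1): code 0011 → (2.840,1.000)–(2.679,2.000)
cell (2,2): code 0001 → (2.679,2.000)–(2.000,2.520)
total: 8 segments, chained into 1 closed loop(s), length Σ = 7.369953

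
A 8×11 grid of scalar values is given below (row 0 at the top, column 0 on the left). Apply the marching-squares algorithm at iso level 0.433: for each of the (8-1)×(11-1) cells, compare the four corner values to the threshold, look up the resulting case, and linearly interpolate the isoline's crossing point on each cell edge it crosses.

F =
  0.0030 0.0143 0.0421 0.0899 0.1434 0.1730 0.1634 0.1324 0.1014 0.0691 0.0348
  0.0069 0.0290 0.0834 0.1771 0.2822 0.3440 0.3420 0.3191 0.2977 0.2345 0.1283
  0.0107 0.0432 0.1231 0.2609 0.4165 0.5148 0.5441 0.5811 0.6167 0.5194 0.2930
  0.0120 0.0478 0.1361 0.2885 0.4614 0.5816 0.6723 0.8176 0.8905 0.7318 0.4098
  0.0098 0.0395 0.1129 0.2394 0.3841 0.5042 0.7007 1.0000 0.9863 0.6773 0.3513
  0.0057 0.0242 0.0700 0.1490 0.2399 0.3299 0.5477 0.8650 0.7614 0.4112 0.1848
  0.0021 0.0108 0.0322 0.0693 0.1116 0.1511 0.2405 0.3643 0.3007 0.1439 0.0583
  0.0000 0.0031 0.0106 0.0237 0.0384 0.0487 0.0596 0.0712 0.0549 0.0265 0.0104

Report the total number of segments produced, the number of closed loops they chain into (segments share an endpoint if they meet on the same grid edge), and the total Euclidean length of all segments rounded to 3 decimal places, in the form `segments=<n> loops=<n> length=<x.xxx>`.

segments=20 loops=1 length=16.568

cell (1,4): code 0100 → (1.521,5.000)–(2.000,4.168)
cell (1,5): code 1100 → (1.450,6.000)–(1.521,5.000)
cell (1,6): code 1100 → (1.435,7.000)–(1.450,6.000)
cell (1,7): code 1100 → (1.424,8.000)–(1.435,7.000)
cell (1,8): code 1100 → (1.697,9.000)–(1.424,8.000)
cell (1,9): code 1000 → (2.000,9.382)–(1.697,9.000)
cell (2,3): code 0100 → (2.367,4.000)–(3.000,3.836)
cell (2,4): code 1110 → (2.000,4.168)–(2.367,4.000)
cell (2,9): code 1001 → (3.000,9.928)–(2.000,9.382)
cell (3,3): code 0010 → (3.000,3.836)–(3.367,4.000)
cell (3,4): code 0111 → (3.367,4.000)–(4.000,4.407)
cell (3,9): code 1001 → (4.000,9.749)–(3.000,9.928)
cell (4,4): code 0010 → (4.000,4.407)–(4.408,5.000)
cell (4,5): code 0111 → (4.408,5.000)–(5.000,5.473)
cell (4,8): code 1011 → (5.000,8.938)–(4.918,9.000)
cell (4,9): code 0001 → (4.918,9.000)–(4.000,9.749)
cell (5,5): code 0010 → (5.000,5.473)–(5.373,6.000)
cell (5,6): code 0011 → (5.373,6.000)–(5.863,7.000)
cell (5,7): code 0011 → (5.863,7.000)–(5.713,8.000)
cell (5,8): code 0001 → (5.713,8.000)–(5.000,8.938)
total: 20 segments, chained into 1 closed loop(s), length Σ = 16.567853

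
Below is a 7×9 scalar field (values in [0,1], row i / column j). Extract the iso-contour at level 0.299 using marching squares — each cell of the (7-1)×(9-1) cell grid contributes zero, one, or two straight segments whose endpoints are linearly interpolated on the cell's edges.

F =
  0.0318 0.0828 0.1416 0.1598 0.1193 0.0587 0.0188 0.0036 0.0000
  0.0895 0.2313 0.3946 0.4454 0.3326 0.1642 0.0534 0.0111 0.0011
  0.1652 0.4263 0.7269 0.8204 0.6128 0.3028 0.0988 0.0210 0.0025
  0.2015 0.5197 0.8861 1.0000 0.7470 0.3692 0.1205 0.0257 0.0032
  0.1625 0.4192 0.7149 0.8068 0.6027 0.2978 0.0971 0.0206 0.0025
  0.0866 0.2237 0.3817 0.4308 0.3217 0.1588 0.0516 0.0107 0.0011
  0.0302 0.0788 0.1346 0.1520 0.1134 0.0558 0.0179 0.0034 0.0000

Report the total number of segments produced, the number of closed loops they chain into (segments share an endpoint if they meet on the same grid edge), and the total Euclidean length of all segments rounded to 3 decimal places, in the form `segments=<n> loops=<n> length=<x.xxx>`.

segments=20 loops=1 length=15.364

cell (0,1): code 0100 → (0.622,2.000)–(1.000,1.415)
cell (0,2): code 1100 → (0.487,3.000)–(0.622,2.000)
cell (0,3): code 1100 → (0.842,4.000)–(0.487,3.000)
cell (0,4): code 1000 → (1.000,4.200)–(0.842,4.000)
cell (1,0): code 0100 → (1.347,1.000)–(2.000,0.512)
cell (1,1): code 1110 → (1.000,1.415)–(1.347,1.000)
cell (1,4): code 1101 → (1.973,5.000)–(1.000,4.200)
cell (1,5): code 1000 → (2.000,5.019)–(1.973,5.000)
cell (2,0): code 0110 → (2.000,0.512)–(3.000,0.306)
cell (2,5): code 1001 → (3.000,5.282)–(2.000,5.019)
cell (3,0): code 0110 → (3.000,0.306)–(4.000,0.532)
cell (3,4): code 1011 → (4.000,4.996)–(3.983,5.000)
cell (3,5): code 0001 → (3.983,5.000)–(3.000,5.282)
cell (4,0): code 0010 → (4.000,0.532)–(4.615,1.000)
cell (4,1): code 0111 → (4.615,1.000)–(5.000,1.477)
cell (4,4): code 1001 → (5.000,4.139)–(4.000,4.996)
cell (5,1): code 0010 → (5.000,1.477)–(5.335,2.000)
cell (5,2): code 0011 → (5.335,2.000)–(5.473,3.000)
cell (5,3): code 0011 → (5.473,3.000)–(5.109,4.000)
cell (5,4): code 0001 → (5.109,4.000)–(5.000,4.139)
total: 20 segments, chained into 1 closed loop(s), length Σ = 15.364107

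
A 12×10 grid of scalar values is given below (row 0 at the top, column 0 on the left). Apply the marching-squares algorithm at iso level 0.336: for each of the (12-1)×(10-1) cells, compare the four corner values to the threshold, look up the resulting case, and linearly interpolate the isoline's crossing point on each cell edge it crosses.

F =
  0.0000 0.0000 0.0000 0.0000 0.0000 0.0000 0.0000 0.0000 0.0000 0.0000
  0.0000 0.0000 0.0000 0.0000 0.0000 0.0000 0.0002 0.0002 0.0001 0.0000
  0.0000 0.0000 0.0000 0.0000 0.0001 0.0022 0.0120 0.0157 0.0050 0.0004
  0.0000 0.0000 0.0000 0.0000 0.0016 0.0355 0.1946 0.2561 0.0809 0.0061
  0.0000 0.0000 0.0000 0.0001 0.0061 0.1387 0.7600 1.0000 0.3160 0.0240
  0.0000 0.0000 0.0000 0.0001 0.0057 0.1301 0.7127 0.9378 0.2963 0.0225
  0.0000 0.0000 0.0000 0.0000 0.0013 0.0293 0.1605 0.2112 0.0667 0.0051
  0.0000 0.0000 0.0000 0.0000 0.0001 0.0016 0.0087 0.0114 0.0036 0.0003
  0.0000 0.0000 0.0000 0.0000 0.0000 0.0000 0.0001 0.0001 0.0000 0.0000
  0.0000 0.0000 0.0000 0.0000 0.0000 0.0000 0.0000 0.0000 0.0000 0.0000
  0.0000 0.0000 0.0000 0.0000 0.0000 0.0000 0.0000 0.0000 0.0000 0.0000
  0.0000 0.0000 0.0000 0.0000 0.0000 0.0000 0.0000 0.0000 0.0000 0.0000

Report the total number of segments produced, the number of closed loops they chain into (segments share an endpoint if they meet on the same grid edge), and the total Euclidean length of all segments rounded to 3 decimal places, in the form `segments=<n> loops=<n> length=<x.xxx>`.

cell (3,5): code 0100 → (3.250,6.000)–(4.000,5.318)
cell (3,6): code 1100 → (3.107,7.000)–(3.250,6.000)
cell (3,7): code 1000 → (4.000,7.971)–(3.107,7.000)
cell (4,5): code 0110 → (4.000,5.318)–(5.000,5.353)
cell (4,7): code 1001 → (5.000,7.938)–(4.000,7.971)
cell (5,5): code 0010 → (5.000,5.353)–(5.682,6.000)
cell (5,6): code 0011 → (5.682,6.000)–(5.828,7.000)
cell (5,7): code 0001 → (5.828,7.000)–(5.000,7.938)
total: 8 segments, chained into 1 closed loop(s), length Σ = 8.545942

segments=8 loops=1 length=8.546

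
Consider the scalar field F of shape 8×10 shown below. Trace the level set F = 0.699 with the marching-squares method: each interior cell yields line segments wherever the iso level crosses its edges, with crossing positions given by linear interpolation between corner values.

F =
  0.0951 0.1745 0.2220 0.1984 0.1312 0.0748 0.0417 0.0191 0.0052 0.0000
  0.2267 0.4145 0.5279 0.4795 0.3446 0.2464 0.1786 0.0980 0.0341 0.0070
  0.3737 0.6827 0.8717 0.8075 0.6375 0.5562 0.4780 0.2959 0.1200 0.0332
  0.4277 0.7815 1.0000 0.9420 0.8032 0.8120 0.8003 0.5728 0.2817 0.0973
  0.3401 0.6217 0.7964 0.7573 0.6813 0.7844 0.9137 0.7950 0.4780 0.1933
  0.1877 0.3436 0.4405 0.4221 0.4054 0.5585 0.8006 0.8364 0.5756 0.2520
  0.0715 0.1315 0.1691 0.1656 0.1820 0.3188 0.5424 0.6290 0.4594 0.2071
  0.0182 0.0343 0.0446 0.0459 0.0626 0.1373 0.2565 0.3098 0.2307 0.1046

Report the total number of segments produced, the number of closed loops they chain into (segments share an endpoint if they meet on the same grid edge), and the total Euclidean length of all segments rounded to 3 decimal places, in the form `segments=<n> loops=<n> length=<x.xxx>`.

segments=24 loops=1 length=17.617

cell (1,1): code 0100 → (1.498,2.000)–(2.000,1.086)
cell (1,2): code 1100 → (1.669,3.000)–(1.498,2.000)
cell (1,3): code 1000 → (2.000,3.638)–(1.669,3.000)
cell (2,0): code 0100 → (2.165,1.000)–(3.000,0.767)
cell (2,1): code 1110 → (2.000,1.086)–(2.165,1.000)
cell (2,3): code 1101 → (2.371,4.000)–(2.000,3.638)
cell (2,4): code 1100 → (2.558,5.000)–(2.371,4.000)
cell (2,5): code 1100 → (2.686,6.000)–(2.558,5.000)
cell (2,6): code 1000 → (3.000,6.445)–(2.686,6.000)
cell (3,0): code 0010 → (3.000,0.767)–(3.516,1.000)
cell (3,1): code 0111 → (3.516,1.000)–(4.000,1.442)
cell (3,3): code 1011 → (4.000,3.767)–(3.855,4.000)
cell (3,4): code 0111 → (3.855,4.000)–(4.000,4.172)
cell (3,6): code 1101 → (3.568,7.000)–(3.000,6.445)
cell (3,7): code 1000 → (4.000,7.303)–(3.568,7.000)
cell (4,1): code 0010 → (4.000,1.442)–(4.274,2.000)
cell (4,2): code 0011 → (4.274,2.000)–(4.174,3.000)
cell (4,3): code 0001 → (4.174,3.000)–(4.000,3.767)
cell (4,4): code 0010 → (4.000,4.172)–(4.378,5.000)
cell (4,5): code 0111 → (4.378,5.000)–(5.000,5.580)
cell (4,7): code 1001 → (5.000,7.527)–(4.000,7.303)
cell (5,5): code 0010 → (5.000,5.580)–(5.393,6.000)
cell (5,6): code 0011 → (5.393,6.000)–(5.662,7.000)
cell (5,7): code 0001 → (5.662,7.000)–(5.000,7.527)
total: 24 segments, chained into 1 closed loop(s), length Σ = 17.616808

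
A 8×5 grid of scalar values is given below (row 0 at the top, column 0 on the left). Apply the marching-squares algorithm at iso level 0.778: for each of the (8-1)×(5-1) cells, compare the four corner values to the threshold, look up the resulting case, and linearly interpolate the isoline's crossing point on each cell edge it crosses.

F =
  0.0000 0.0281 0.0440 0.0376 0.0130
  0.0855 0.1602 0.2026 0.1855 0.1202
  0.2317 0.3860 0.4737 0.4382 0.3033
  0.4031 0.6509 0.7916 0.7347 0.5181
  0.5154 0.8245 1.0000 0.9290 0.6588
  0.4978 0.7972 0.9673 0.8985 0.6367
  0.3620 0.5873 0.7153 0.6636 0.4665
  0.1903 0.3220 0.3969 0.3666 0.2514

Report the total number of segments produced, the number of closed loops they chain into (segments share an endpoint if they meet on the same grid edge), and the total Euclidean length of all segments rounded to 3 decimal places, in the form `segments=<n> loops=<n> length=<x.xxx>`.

cell (2,1): code 0100 → (2.957,2.000)–(3.000,1.903)
cell (2,2): code 1000 → (3.000,2.239)–(2.957,2.000)
cell (3,0): code 0100 → (3.732,1.000)–(4.000,0.850)
cell (3,1): code 1110 → (3.000,1.903)–(3.732,1.000)
cell (3,2): code 1101 → (3.223,3.000)–(3.000,2.239)
cell (3,3): code 1000 → (4.000,3.559)–(3.223,3.000)
cell (4,0): code 0110 → (4.000,0.850)–(5.000,0.936)
cell (4,3): code 1001 → (5.000,3.460)–(4.000,3.559)
cell (5,0): code 0010 → (5.000,0.936)–(5.091,1.000)
cell (5,1): code 0011 → (5.091,1.000)–(5.751,2.000)
cell (5,2): code 0011 → (5.751,2.000)–(5.513,3.000)
cell (5,3): code 0001 → (5.513,3.000)–(5.000,3.460)
total: 12 segments, chained into 1 closed loop(s), length Σ = 8.604144

segments=12 loops=1 length=8.604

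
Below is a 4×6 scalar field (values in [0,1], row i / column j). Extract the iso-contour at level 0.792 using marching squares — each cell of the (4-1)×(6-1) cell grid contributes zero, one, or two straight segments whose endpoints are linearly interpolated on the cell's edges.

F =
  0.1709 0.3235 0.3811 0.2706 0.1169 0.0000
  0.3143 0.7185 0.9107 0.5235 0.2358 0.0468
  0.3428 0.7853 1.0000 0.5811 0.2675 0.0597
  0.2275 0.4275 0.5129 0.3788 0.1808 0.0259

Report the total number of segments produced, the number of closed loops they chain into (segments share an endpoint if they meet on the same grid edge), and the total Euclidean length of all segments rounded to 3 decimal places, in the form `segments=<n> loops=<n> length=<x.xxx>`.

cell (0,1): code 0100 → (0.776,2.000)–(1.000,1.382)
cell (0,2): code 1000 → (1.000,2.307)–(0.776,2.000)
cell (1,1): code 0110 → (1.000,1.382)–(2.000,1.031)
cell (1,2): code 1001 → (2.000,2.497)–(1.000,2.307)
cell (2,1): code 0010 → (2.000,1.031)–(2.427,2.000)
cell (2,2): code 0001 → (2.427,2.000)–(2.000,2.497)
total: 6 segments, chained into 1 closed loop(s), length Σ = 4.828148

segments=6 loops=1 length=4.828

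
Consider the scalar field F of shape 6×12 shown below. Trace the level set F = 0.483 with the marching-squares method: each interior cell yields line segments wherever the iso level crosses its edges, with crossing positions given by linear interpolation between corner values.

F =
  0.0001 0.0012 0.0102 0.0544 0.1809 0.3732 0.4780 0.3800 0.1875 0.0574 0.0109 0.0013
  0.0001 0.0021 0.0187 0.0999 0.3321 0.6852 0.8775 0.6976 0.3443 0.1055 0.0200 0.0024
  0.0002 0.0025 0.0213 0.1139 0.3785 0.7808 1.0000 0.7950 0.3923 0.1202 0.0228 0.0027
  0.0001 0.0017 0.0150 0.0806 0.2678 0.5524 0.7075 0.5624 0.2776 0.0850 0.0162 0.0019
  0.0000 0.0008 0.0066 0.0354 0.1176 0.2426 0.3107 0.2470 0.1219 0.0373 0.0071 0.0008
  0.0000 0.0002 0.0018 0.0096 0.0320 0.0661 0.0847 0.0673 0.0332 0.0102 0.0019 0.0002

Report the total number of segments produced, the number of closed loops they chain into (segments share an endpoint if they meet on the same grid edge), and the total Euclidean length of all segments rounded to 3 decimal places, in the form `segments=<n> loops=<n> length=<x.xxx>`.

cell (0,4): code 0100 → (0.352,5.000)–(1.000,4.427)
cell (0,5): code 1100 → (0.013,6.000)–(0.352,5.000)
cell (0,6): code 1100 → (0.324,7.000)–(0.013,6.000)
cell (0,7): code 1000 → (1.000,7.607)–(0.324,7.000)
cell (1,4): code 0110 → (1.000,4.427)–(2.000,4.260)
cell (1,7): code 1001 → (2.000,7.775)–(1.000,7.607)
cell (2,4): code 0110 → (2.000,4.260)–(3.000,4.756)
cell (2,7): code 1001 → (3.000,7.279)–(2.000,7.775)
cell (3,4): code 0010 → (3.000,4.756)–(3.224,5.000)
cell (3,5): code 0011 → (3.224,5.000)–(3.566,6.000)
cell (3,6): code 0011 → (3.566,6.000)–(3.252,7.000)
cell (3,7): code 0001 → (3.252,7.000)–(3.000,7.279)
total: 12 segments, chained into 1 closed loop(s), length Σ = 10.949132

segments=12 loops=1 length=10.949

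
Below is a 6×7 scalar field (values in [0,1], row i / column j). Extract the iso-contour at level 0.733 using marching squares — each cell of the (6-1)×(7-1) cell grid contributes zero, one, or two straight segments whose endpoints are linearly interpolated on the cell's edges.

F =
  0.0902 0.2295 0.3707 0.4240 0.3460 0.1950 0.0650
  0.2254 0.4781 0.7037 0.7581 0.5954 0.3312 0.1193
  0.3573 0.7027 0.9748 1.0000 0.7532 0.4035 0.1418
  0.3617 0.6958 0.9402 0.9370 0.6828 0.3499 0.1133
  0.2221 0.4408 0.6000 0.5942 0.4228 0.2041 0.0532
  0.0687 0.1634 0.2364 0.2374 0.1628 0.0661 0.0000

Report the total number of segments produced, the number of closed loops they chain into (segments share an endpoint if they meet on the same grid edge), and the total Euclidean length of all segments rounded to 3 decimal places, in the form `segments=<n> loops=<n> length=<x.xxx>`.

segments=12 loops=1 length=8.879

cell (0,2): code 0100 → (0.925,3.000)–(1.000,2.539)
cell (0,3): code 1000 → (1.000,3.154)–(0.925,3.000)
cell (1,1): code 0100 → (1.108,2.000)–(2.000,1.111)
cell (1,2): code 1110 → (1.000,2.539)–(1.108,2.000)
cell (1,3): code 1101 → (1.872,4.000)–(1.000,3.154)
cell (1,4): code 1000 → (2.000,4.058)–(1.872,4.000)
cell (2,1): code 0110 → (2.000,1.111)–(3.000,1.152)
cell (2,3): code 1011 → (3.000,3.803)–(2.287,4.000)
cell (2,4): code 0001 → (2.287,4.000)–(2.000,4.058)
cell (3,1): code 0010 → (3.000,1.152)–(3.609,2.000)
cell (3,2): code 0011 → (3.609,2.000)–(3.595,3.000)
cell (3,3): code 0001 → (3.595,3.000)–(3.000,3.803)
total: 12 segments, chained into 1 closed loop(s), length Σ = 8.879151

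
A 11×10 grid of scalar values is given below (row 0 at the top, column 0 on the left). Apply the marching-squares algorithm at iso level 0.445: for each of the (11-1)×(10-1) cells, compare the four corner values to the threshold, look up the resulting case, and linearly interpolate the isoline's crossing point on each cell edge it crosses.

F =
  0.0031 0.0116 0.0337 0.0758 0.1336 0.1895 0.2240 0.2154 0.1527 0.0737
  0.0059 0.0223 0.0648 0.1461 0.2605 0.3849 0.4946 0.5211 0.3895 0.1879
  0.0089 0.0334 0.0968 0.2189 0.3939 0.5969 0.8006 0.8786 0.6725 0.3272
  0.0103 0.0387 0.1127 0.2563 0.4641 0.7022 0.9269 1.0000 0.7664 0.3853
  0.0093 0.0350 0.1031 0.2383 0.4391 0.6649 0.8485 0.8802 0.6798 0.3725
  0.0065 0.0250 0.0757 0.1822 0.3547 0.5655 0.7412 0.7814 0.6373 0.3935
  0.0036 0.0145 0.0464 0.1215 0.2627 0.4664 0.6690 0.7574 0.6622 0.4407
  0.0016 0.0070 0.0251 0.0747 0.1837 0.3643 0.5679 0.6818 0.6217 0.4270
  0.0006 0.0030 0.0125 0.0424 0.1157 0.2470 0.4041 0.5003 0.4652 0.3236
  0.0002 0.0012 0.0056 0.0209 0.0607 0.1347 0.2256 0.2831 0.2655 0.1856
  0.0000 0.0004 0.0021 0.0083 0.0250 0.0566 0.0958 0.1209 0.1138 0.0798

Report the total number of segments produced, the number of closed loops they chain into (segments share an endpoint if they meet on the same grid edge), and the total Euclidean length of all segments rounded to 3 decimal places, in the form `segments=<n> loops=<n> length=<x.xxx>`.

cell (0,5): code 0100 → (0.817,6.000)–(1.000,5.548)
cell (0,6): code 1100 → (0.751,7.000)–(0.817,6.000)
cell (0,7): code 1000 → (1.000,7.578)–(0.751,7.000)
cell (1,4): code 0100 → (1.283,5.000)–(2.000,4.252)
cell (1,5): code 1110 → (1.000,5.548)–(1.283,5.000)
cell (1,7): code 1101 → (1.196,8.000)–(1.000,7.578)
cell (1,8): code 1000 → (2.000,8.659)–(1.196,8.000)
cell (2,3): code 0100 → (2.728,4.000)–(3.000,3.908)
cell (2,4): code 1110 → (2.000,4.252)–(2.728,4.000)
cell (2,8): code 1001 → (3.000,8.843)–(2.000,8.659)
cell (3,3): code 0010 → (3.000,3.908)–(3.764,4.000)
cell (3,4): code 0111 → (3.764,4.000)–(4.000,4.026)
cell (3,8): code 1001 → (4.000,8.764)–(3.000,8.843)
cell (4,4): code 0110 → (4.000,4.026)–(5.000,4.428)
cell (4,8): code 1001 → (5.000,8.789)–(4.000,8.764)
cell (5,4): code 0110 → (5.000,4.428)–(6.000,4.895)
cell (5,8): code 1001 → (6.000,8.981)–(5.000,8.789)
cell (6,4): code 0010 → (6.000,4.895)–(6.210,5.000)
cell (6,5): code 0111 → (6.210,5.000)–(7.000,5.396)
cell (6,8): code 1001 → (7.000,8.908)–(6.000,8.981)
cell (7,5): code 0010 → (7.000,5.396)–(7.750,6.000)
cell (7,6): code 0111 → (7.750,6.000)–(8.000,6.425)
cell (7,8): code 1001 → (8.000,8.143)–(7.000,8.908)
cell (8,6): code 0010 → (8.000,6.425)–(8.255,7.000)
cell (8,7): code 0011 → (8.255,7.000)–(8.101,8.000)
cell (8,8): code 0001 → (8.101,8.000)–(8.000,8.143)
total: 26 segments, chained into 1 closed loop(s), length Σ = 20.212869

segments=26 loops=1 length=20.213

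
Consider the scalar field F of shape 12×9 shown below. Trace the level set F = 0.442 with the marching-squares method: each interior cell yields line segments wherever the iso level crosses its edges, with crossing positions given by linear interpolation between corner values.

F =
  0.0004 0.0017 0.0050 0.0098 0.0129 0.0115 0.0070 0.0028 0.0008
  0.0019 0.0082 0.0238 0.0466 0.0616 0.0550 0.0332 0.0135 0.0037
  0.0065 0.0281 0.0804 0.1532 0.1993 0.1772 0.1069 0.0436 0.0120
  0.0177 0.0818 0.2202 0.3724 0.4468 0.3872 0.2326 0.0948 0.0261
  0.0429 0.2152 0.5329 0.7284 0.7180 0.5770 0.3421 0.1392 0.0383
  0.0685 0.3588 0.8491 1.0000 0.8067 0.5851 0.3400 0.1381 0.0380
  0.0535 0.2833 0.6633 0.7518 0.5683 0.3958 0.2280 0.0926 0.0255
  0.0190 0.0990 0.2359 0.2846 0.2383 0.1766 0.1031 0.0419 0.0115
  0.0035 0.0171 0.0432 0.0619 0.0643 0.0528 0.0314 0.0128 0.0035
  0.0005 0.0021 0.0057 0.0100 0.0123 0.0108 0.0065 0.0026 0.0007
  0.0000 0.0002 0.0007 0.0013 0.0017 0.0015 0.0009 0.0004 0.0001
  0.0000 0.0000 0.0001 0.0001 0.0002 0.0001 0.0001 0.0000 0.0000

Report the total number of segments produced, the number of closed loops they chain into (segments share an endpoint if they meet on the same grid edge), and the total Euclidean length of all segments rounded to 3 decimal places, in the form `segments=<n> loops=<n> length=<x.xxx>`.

cell (2,3): code 0100 → (2.981,4.000)–(3.000,3.935)
cell (2,4): code 1000 → (3.000,4.081)–(2.981,4.000)
cell (3,1): code 0100 → (3.709,2.000)–(4.000,1.714)
cell (3,2): code 1100 → (3.196,3.000)–(3.709,2.000)
cell (3,3): code 1110 → (3.000,3.935)–(3.196,3.000)
cell (3,4): code 1101 → (3.289,5.000)–(3.000,4.081)
cell (3,5): code 1000 → (4.000,5.575)–(3.289,5.000)
cell (4,1): code 0110 → (4.000,1.714)–(5.000,1.170)
cell (4,5): code 1001 → (5.000,5.584)–(4.000,5.575)
cell (5,1): code 0110 → (5.000,1.170)–(6.000,1.418)
cell (5,4): code 1011 → (6.000,4.732)–(5.756,5.000)
cell (5,5): code 0001 → (5.756,5.000)–(5.000,5.584)
cell (6,1): code 0010 → (6.000,1.418)–(6.518,2.000)
cell (6,2): code 0011 → (6.518,2.000)–(6.663,3.000)
cell (6,3): code 0011 → (6.663,3.000)–(6.383,4.000)
cell (6,4): code 0001 → (6.383,4.000)–(6.000,4.732)
total: 16 segments, chained into 1 closed loop(s), length Σ = 12.657032

segments=16 loops=1 length=12.657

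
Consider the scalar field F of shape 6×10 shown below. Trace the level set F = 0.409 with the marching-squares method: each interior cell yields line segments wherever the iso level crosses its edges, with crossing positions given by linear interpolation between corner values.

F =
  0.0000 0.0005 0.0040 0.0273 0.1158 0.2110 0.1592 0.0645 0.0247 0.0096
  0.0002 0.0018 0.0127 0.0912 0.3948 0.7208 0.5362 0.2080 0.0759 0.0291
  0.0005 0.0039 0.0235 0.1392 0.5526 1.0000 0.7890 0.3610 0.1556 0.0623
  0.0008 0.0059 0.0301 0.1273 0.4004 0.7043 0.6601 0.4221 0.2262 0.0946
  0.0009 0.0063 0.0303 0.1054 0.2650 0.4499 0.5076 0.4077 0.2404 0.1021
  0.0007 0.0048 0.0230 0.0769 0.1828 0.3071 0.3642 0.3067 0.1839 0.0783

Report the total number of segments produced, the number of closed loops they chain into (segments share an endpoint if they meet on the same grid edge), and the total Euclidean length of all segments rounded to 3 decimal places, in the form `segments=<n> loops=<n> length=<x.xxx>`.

segments=16 loops=1 length=11.861

cell (0,4): code 0100 → (0.388,5.000)–(1.000,4.044)
cell (0,5): code 1100 → (0.663,6.000)–(0.388,5.000)
cell (0,6): code 1000 → (1.000,6.388)–(0.663,6.000)
cell (1,3): code 0100 → (1.090,4.000)–(2.000,3.653)
cell (1,4): code 1110 → (1.000,4.044)–(1.090,4.000)
cell (1,6): code 1001 → (2.000,6.888)–(1.000,6.388)
cell (2,3): code 0010 → (2.000,3.653)–(2.943,4.000)
cell (2,4): code 0111 → (2.943,4.000)–(3.000,4.028)
cell (2,6): code 1101 → (2.786,7.000)–(2.000,6.888)
cell (2,7): code 1000 → (3.000,7.067)–(2.786,7.000)
cell (3,4): code 0110 → (3.000,4.028)–(4.000,4.779)
cell (3,6): code 1011 → (4.000,6.987)–(3.910,7.000)
cell (3,7): code 0001 → (3.910,7.000)–(3.000,7.067)
cell (4,4): code 0010 → (4.000,4.779)–(4.286,5.000)
cell (4,5): code 0011 → (4.286,5.000)–(4.688,6.000)
cell (4,6): code 0001 → (4.688,6.000)–(4.000,6.987)
total: 16 segments, chained into 1 closed loop(s), length Σ = 11.860916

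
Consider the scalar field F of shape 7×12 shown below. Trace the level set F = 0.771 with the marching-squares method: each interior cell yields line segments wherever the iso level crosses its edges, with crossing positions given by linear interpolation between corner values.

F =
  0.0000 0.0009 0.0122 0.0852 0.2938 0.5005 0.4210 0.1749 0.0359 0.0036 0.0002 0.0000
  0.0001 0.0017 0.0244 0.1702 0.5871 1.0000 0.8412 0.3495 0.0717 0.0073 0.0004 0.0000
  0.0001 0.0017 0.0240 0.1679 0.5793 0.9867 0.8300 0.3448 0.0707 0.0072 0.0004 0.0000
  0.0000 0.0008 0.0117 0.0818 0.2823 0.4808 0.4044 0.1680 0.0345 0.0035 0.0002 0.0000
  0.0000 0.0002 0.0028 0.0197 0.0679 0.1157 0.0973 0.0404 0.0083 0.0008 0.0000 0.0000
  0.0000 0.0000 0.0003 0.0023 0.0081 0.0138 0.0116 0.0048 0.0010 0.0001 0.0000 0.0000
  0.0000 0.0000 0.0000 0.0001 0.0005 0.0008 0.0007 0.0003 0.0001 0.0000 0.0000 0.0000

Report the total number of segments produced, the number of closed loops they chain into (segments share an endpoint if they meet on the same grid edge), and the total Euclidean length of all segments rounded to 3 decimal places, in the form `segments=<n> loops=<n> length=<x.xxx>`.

cell (0,4): code 0100 → (0.542,5.000)–(1.000,4.445)
cell (0,5): code 1100 → (0.833,6.000)–(0.542,5.000)
cell (0,6): code 1000 → (1.000,6.143)–(0.833,6.000)
cell (1,4): code 0110 → (1.000,4.445)–(2.000,4.471)
cell (1,6): code 1001 → (2.000,6.122)–(1.000,6.143)
cell (2,4): code 0010 → (2.000,4.471)–(2.426,5.000)
cell (2,5): code 0011 → (2.426,5.000)–(2.139,6.000)
cell (2,6): code 0001 → (2.139,6.000)–(2.000,6.122)
total: 8 segments, chained into 1 closed loop(s), length Σ = 5.886224

segments=8 loops=1 length=5.886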